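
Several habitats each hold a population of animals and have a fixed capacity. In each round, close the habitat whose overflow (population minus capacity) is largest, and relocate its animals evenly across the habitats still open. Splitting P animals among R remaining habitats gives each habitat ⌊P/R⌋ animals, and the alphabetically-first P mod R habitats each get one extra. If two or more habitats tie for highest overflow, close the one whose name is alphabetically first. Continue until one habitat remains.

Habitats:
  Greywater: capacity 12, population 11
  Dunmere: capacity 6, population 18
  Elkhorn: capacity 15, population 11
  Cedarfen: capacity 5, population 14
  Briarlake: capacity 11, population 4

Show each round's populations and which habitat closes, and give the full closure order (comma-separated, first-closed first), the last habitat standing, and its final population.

Closure order: Dunmere, Cedarfen, Greywater, Briarlake
Last habitat: Elkhorn with 58 animals

Round 1: Briarlake=4 Cedarfen=14 Dunmere=18 Elkhorn=11 Greywater=11 → close Dunmere (overflow 12)
  18÷4 = 4 each, +1 to first 2
Round 2: Briarlake=9 Cedarfen=19 Elkhorn=15 Greywater=15 → close Cedarfen (overflow 14)
  19÷3 = 6 each, +1 to first 1
Round 3: Briarlake=16 Elkhorn=21 Greywater=21 → close Greywater (overflow 9)
  21÷2 = 10 each, +1 to first 1
Round 4: Briarlake=27 Elkhorn=31 → close Briarlake (overflow 16)
  27÷1 = 27 each, +1 to first 0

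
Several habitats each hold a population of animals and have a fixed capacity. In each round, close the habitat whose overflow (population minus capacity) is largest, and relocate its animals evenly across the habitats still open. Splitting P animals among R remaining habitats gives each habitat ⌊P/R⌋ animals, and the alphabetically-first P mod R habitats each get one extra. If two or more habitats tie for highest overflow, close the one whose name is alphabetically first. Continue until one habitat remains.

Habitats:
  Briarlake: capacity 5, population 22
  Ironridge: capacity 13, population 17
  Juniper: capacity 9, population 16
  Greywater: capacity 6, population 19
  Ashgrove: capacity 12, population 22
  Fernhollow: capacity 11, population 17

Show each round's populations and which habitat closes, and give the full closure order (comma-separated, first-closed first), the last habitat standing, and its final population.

Round 1: Ashgrove=22 Briarlake=22 Fernhollow=17 Greywater=19 Ironridge=17 Juniper=16 → close Briarlake (overflow 17)
  22÷5 = 4 each, +1 to first 2
Round 2: Ashgrove=27 Fernhollow=22 Greywater=23 Ironridge=21 Juniper=20 → close Greywater (overflow 17)
  23÷4 = 5 each, +1 to first 3
Round 3: Ashgrove=33 Fernhollow=28 Ironridge=27 Juniper=25 → close Ashgrove (overflow 21)
  33÷3 = 11 each, +1 to first 0
Round 4: Fernhollow=39 Ironridge=38 Juniper=36 → close Fernhollow (overflow 28)
  39÷2 = 19 each, +1 to first 1
Round 5: Ironridge=58 Juniper=55 → close Juniper (overflow 46)
  55÷1 = 55 each, +1 to first 0

Closure order: Briarlake, Greywater, Ashgrove, Fernhollow, Juniper
Last habitat: Ironridge with 113 animals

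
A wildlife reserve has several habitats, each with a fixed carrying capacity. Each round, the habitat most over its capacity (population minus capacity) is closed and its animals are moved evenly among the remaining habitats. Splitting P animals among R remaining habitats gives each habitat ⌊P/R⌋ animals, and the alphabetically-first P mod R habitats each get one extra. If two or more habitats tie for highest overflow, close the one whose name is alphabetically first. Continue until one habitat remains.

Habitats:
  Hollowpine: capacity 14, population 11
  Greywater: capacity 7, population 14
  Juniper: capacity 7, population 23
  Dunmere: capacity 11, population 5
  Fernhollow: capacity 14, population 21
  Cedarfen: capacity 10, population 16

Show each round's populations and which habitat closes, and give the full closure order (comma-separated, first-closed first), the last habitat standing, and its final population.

Closure order: Juniper, Fernhollow, Cedarfen, Greywater, Dunmere
Last habitat: Hollowpine with 90 animals

Round 1: Cedarfen=16 Dunmere=5 Fernhollow=21 Greywater=14 Hollowpine=11 Juniper=23 → close Juniper (overflow 16)
  23÷5 = 4 each, +1 to first 3
Round 2: Cedarfen=21 Dunmere=10 Fernhollow=26 Greywater=18 Hollowpine=15 → close Fernhollow (overflow 12)
  26÷4 = 6 each, +1 to first 2
Round 3: Cedarfen=28 Dunmere=17 Greywater=24 Hollowpine=21 → close Cedarfen (overflow 18)
  28÷3 = 9 each, +1 to first 1
Round 4: Dunmere=27 Greywater=33 Hollowpine=30 → close Greywater (overflow 26)
  33÷2 = 16 each, +1 to first 1
Round 5: Dunmere=44 Hollowpine=46 → close Dunmere (overflow 33)
  44÷1 = 44 each, +1 to first 0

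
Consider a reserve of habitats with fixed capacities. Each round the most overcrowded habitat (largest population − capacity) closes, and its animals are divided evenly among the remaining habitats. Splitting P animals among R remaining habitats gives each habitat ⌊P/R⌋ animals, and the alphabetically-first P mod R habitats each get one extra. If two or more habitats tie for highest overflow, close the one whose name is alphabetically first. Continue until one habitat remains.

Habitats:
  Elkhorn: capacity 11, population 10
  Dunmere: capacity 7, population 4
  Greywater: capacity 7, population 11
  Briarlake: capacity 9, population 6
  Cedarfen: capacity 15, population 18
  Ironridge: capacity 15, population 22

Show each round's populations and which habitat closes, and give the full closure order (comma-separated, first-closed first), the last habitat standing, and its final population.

Closure order: Ironridge, Cedarfen, Greywater, Briarlake, Elkhorn
Last habitat: Dunmere with 71 animals

Round 1: Briarlake=6 Cedarfen=18 Dunmere=4 Elkhorn=10 Greywater=11 Ironridge=22 → close Ironridge (overflow 7)
  22÷5 = 4 each, +1 to first 2
Round 2: Briarlake=11 Cedarfen=23 Dunmere=8 Elkhorn=14 Greywater=15 → close Cedarfen (overflow 8)
  23÷4 = 5 each, +1 to first 3
Round 3: Briarlake=17 Dunmere=14 Elkhorn=20 Greywater=20 → close Greywater (overflow 13)
  20÷3 = 6 each, +1 to first 2
Round 4: Briarlake=24 Dunmere=21 Elkhorn=26 → close Briarlake (overflow 15)
  24÷2 = 12 each, +1 to first 0
Round 5: Dunmere=33 Elkhorn=38 → close Elkhorn (overflow 27)
  38÷1 = 38 each, +1 to first 0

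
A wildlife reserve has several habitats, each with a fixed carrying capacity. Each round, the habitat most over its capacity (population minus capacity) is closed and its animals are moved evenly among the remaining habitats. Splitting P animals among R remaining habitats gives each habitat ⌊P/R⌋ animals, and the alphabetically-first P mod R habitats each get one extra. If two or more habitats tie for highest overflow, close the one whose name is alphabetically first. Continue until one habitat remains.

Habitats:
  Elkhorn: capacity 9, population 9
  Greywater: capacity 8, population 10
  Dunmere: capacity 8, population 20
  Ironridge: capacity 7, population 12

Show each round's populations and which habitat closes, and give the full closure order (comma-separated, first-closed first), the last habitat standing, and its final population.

Closure order: Dunmere, Ironridge, Greywater
Last habitat: Elkhorn with 51 animals

Round 1: Dunmere=20 Elkhorn=9 Greywater=10 Ironridge=12 → close Dunmere (overflow 12)
  20÷3 = 6 each, +1 to first 2
Round 2: Elkhorn=16 Greywater=17 Ironridge=18 → close Ironridge (overflow 11)
  18÷2 = 9 each, +1 to first 0
Round 3: Elkhorn=25 Greywater=26 → close Greywater (overflow 18)
  26÷1 = 26 each, +1 to first 0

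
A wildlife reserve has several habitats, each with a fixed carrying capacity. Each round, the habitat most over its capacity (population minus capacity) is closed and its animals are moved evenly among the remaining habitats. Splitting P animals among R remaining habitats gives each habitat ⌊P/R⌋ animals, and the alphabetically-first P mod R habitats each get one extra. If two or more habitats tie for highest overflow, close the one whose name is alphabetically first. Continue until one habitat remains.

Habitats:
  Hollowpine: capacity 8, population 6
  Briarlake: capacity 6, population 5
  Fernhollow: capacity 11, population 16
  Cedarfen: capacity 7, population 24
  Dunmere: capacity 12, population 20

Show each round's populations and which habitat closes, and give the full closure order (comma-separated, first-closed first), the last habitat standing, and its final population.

Closure order: Cedarfen, Dunmere, Fernhollow, Briarlake
Last habitat: Hollowpine with 71 animals

Round 1: Briarlake=5 Cedarfen=24 Dunmere=20 Fernhollow=16 Hollowpine=6 → close Cedarfen (overflow 17)
  24÷4 = 6 each, +1 to first 0
Round 2: Briarlake=11 Dunmere=26 Fernhollow=22 Hollowpine=12 → close Dunmere (overflow 14)
  26÷3 = 8 each, +1 to first 2
Round 3: Briarlake=20 Fernhollow=31 Hollowpine=20 → close Fernhollow (overflow 20)
  31÷2 = 15 each, +1 to first 1
Round 4: Briarlake=36 Hollowpine=35 → close Briarlake (overflow 30)
  36÷1 = 36 each, +1 to first 0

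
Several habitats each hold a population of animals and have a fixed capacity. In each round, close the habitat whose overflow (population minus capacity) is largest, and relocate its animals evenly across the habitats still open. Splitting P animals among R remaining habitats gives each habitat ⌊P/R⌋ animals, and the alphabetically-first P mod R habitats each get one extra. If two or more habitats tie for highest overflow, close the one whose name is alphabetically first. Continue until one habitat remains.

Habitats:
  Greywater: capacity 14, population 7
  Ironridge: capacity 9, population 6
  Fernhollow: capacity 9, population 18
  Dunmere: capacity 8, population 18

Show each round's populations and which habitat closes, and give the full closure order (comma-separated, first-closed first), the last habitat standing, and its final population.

Closure order: Dunmere, Fernhollow, Ironridge
Last habitat: Greywater with 49 animals

Round 1: Dunmere=18 Fernhollow=18 Greywater=7 Ironridge=6 → close Dunmere (overflow 10)
  18÷3 = 6 each, +1 to first 0
Round 2: Fernhollow=24 Greywater=13 Ironridge=12 → close Fernhollow (overflow 15)
  24÷2 = 12 each, +1 to first 0
Round 3: Greywater=25 Ironridge=24 → close Ironridge (overflow 15)
  24÷1 = 24 each, +1 to first 0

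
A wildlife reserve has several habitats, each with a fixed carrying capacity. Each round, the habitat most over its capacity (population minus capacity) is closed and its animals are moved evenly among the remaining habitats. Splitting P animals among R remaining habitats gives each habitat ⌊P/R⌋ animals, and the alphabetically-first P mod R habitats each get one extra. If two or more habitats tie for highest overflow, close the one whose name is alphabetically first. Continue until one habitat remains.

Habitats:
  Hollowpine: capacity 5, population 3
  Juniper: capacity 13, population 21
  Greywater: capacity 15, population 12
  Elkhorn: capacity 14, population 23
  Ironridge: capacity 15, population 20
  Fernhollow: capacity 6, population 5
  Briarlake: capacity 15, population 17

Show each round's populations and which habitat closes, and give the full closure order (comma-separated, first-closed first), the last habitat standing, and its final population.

Closure order: Elkhorn, Juniper, Ironridge, Briarlake, Fernhollow, Hollowpine
Last habitat: Greywater with 101 animals

Round 1: Briarlake=17 Elkhorn=23 Fernhollow=5 Greywater=12 Hollowpine=3 Ironridge=20 Juniper=21 → close Elkhorn (overflow 9)
  23÷6 = 3 each, +1 to first 5
Round 2: Briarlake=21 Fernhollow=9 Greywater=16 Hollowpine=7 Ironridge=24 Juniper=24 → close Juniper (overflow 11)
  24÷5 = 4 each, +1 to first 4
Round 3: Briarlake=26 Fernhollow=14 Greywater=21 Hollowpine=12 Ironridge=28 → close Ironridge (overflow 13)
  28÷4 = 7 each, +1 to first 0
Round 4: Briarlake=33 Fernhollow=21 Greywater=28 Hollowpine=19 → close Briarlake (overflow 18)
  33÷3 = 11 each, +1 to first 0
Round 5: Fernhollow=32 Greywater=39 Hollowpine=30 → close Fernhollow (overflow 26)
  32÷2 = 16 each, +1 to first 0
Round 6: Greywater=55 Hollowpine=46 → close Hollowpine (overflow 41)
  46÷1 = 46 each, +1 to first 0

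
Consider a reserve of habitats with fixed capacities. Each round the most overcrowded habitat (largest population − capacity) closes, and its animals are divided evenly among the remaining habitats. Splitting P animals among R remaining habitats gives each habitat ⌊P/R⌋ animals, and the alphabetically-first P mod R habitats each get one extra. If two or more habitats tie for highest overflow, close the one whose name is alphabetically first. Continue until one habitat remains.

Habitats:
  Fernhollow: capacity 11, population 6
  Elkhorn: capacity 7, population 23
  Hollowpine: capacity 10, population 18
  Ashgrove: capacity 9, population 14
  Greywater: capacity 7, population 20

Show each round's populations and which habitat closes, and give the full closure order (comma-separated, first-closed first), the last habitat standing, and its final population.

Closure order: Elkhorn, Greywater, Hollowpine, Ashgrove
Last habitat: Fernhollow with 81 animals

Round 1: Ashgrove=14 Elkhorn=23 Fernhollow=6 Greywater=20 Hollowpine=18 → close Elkhorn (overflow 16)
  23÷4 = 5 each, +1 to first 3
Round 2: Ashgrove=20 Fernhollow=12 Greywater=26 Hollowpine=23 → close Greywater (overflow 19)
  26÷3 = 8 each, +1 to first 2
Round 3: Ashgrove=29 Fernhollow=21 Hollowpine=31 → close Hollowpine (overflow 21)
  31÷2 = 15 each, +1 to first 1
Round 4: Ashgrove=45 Fernhollow=36 → close Ashgrove (overflow 36)
  45÷1 = 45 each, +1 to first 0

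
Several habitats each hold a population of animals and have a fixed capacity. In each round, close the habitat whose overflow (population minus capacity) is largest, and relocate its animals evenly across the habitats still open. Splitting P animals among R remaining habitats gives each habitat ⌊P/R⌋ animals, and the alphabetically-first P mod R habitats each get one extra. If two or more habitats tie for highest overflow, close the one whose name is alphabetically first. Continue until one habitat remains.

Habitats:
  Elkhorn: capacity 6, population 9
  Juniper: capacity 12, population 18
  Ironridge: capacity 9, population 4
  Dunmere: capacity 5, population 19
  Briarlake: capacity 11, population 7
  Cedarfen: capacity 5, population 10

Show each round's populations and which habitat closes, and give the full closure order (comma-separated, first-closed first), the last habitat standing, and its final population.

Round 1: Briarlake=7 Cedarfen=10 Dunmere=19 Elkhorn=9 Ironridge=4 Juniper=18 → close Dunmere (overflow 14)
  19÷5 = 3 each, +1 to first 4
Round 2: Briarlake=11 Cedarfen=14 Elkhorn=13 Ironridge=8 Juniper=21 → close Cedarfen (overflow 9)
  14÷4 = 3 each, +1 to first 2
Round 3: Briarlake=15 Elkhorn=17 Ironridge=11 Juniper=24 → close Juniper (overflow 12)
  24÷3 = 8 each, +1 to first 0
Round 4: Briarlake=23 Elkhorn=25 Ironridge=19 → close Elkhorn (overflow 19)
  25÷2 = 12 each, +1 to first 1
Round 5: Briarlake=36 Ironridge=31 → close Briarlake (overflow 25)
  36÷1 = 36 each, +1 to first 0

Closure order: Dunmere, Cedarfen, Juniper, Elkhorn, Briarlake
Last habitat: Ironridge with 67 animals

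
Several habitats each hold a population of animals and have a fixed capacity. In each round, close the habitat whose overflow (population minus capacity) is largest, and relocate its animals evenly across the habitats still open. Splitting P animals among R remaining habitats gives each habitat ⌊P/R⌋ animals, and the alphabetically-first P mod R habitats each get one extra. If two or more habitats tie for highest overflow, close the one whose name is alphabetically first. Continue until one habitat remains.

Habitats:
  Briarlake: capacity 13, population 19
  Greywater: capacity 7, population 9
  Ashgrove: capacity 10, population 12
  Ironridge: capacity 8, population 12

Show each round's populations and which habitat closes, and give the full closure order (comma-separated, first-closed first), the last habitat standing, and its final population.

Closure order: Briarlake, Ironridge, Ashgrove
Last habitat: Greywater with 52 animals

Round 1: Ashgrove=12 Briarlake=19 Greywater=9 Ironridge=12 → close Briarlake (overflow 6)
  19÷3 = 6 each, +1 to first 1
Round 2: Ashgrove=19 Greywater=15 Ironridge=18 → close Ironridge (overflow 10)
  18÷2 = 9 each, +1 to first 0
Round 3: Ashgrove=28 Greywater=24 → close Ashgrove (overflow 18)
  28÷1 = 28 each, +1 to first 0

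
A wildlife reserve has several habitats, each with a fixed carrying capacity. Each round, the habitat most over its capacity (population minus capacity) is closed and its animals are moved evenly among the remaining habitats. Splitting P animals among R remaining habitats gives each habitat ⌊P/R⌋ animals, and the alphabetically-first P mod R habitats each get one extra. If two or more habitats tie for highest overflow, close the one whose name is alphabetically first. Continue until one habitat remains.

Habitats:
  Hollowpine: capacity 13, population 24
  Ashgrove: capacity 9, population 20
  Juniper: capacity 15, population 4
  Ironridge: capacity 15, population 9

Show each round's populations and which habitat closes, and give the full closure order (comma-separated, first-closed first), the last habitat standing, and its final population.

Closure order: Ashgrove, Hollowpine, Ironridge
Last habitat: Juniper with 57 animals

Round 1: Ashgrove=20 Hollowpine=24 Ironridge=9 Juniper=4 → close Ashgrove (overflow 11)
  20÷3 = 6 each, +1 to first 2
Round 2: Hollowpine=31 Ironridge=16 Juniper=10 → close Hollowpine (overflow 18)
  31÷2 = 15 each, +1 to first 1
Round 3: Ironridge=32 Juniper=25 → close Ironridge (overflow 17)
  32÷1 = 32 each, +1 to first 0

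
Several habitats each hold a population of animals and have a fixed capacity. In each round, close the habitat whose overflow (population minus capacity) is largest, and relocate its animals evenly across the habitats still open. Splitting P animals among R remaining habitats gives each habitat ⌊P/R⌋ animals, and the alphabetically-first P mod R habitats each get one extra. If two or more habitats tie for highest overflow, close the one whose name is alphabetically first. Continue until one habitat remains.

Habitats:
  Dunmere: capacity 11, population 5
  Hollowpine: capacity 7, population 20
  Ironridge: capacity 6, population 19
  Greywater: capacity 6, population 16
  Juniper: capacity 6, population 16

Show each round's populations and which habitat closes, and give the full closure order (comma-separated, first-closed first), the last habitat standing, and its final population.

Round 1: Dunmere=5 Greywater=16 Hollowpine=20 Ironridge=19 Juniper=16 → close Hollowpine (overflow 13)
  20÷4 = 5 each, +1 to first 0
Round 2: Dunmere=10 Greywater=21 Ironridge=24 Juniper=21 → close Ironridge (overflow 18)
  24÷3 = 8 each, +1 to first 0
Round 3: Dunmere=18 Greywater=29 Juniper=29 → close Greywater (overflow 23)
  29÷2 = 14 each, +1 to first 1
Round 4: Dunmere=33 Juniper=43 → close Juniper (overflow 37)
  43÷1 = 43 each, +1 to first 0

Closure order: Hollowpine, Ironridge, Greywater, Juniper
Last habitat: Dunmere with 76 animals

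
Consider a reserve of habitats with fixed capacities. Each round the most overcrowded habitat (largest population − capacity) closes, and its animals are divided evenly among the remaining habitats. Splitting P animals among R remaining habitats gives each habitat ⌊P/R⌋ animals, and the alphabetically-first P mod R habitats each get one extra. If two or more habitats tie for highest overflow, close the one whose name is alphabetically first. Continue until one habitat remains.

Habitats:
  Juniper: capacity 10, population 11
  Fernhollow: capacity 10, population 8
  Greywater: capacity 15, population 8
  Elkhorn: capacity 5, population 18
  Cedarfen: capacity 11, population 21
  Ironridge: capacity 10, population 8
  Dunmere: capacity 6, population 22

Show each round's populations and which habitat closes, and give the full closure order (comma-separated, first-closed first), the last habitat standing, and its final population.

Closure order: Dunmere, Elkhorn, Cedarfen, Fernhollow, Juniper, Ironridge
Last habitat: Greywater with 96 animals

Round 1: Cedarfen=21 Dunmere=22 Elkhorn=18 Fernhollow=8 Greywater=8 Ironridge=8 Juniper=11 → close Dunmere (overflow 16)
  22÷6 = 3 each, +1 to first 4
Round 2: Cedarfen=25 Elkhorn=22 Fernhollow=12 Greywater=12 Ironridge=11 Juniper=14 → close Elkhorn (overflow 17)
  22÷5 = 4 each, +1 to first 2
Round 3: Cedarfen=30 Fernhollow=17 Greywater=16 Ironridge=15 Juniper=18 → close Cedarfen (overflow 19)
  30÷4 = 7 each, +1 to first 2
Round 4: Fernhollow=25 Greywater=24 Ironridge=22 Juniper=25 → close Fernhollow (overflow 15)
  25÷3 = 8 each, +1 to first 1
Round 5: Greywater=33 Ironridge=30 Juniper=33 → close Juniper (overflow 23)
  33÷2 = 16 each, +1 to first 1
Round 6: Greywater=50 Ironridge=46 → close Ironridge (overflow 36)
  46÷1 = 46 each, +1 to first 0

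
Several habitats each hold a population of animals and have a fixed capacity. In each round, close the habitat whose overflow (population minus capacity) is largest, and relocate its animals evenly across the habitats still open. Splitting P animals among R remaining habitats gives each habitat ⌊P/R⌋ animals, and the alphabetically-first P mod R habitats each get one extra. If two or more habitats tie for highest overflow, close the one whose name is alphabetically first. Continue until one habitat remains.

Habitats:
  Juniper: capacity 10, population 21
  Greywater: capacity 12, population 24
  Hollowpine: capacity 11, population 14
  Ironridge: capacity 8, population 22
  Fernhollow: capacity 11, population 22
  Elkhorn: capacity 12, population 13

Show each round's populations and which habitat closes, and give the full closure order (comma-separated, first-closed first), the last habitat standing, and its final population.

Closure order: Ironridge, Fernhollow, Greywater, Juniper, Hollowpine
Last habitat: Elkhorn with 116 animals

Round 1: Elkhorn=13 Fernhollow=22 Greywater=24 Hollowpine=14 Ironridge=22 Juniper=21 → close Ironridge (overflow 14)
  22÷5 = 4 each, +1 to first 2
Round 2: Elkhorn=18 Fernhollow=27 Greywater=28 Hollowpine=18 Juniper=25 → close Fernhollow (overflow 16)
  27÷4 = 6 each, +1 to first 3
Round 3: Elkhorn=25 Greywater=35 Hollowpine=25 Juniper=31 → close Greywater (overflow 23)
  35÷3 = 11 each, +1 to first 2
Round 4: Elkhorn=37 Hollowpine=37 Juniper=42 → close Juniper (overflow 32)
  42÷2 = 21 each, +1 to first 0
Round 5: Elkhorn=58 Hollowpine=58 → close Hollowpine (overflow 47)
  58÷1 = 58 each, +1 to first 0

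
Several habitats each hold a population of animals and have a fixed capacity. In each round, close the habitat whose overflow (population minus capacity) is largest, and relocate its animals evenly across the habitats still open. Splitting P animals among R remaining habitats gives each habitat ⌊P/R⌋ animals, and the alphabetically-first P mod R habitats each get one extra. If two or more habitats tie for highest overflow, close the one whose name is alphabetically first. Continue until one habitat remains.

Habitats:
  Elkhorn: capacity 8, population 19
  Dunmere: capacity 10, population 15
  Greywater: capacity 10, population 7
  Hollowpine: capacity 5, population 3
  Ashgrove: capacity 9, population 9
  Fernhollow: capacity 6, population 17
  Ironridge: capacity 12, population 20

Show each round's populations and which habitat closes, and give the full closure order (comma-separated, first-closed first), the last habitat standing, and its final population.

Closure order: Elkhorn, Fernhollow, Ironridge, Dunmere, Ashgrove, Greywater
Last habitat: Hollowpine with 90 animals

Round 1: Ashgrove=9 Dunmere=15 Elkhorn=19 Fernhollow=17 Greywater=7 Hollowpine=3 Ironridge=20 → close Elkhorn (overflow 11)
  19÷6 = 3 each, +1 to first 1
Round 2: Ashgrove=13 Dunmere=18 Fernhollow=20 Greywater=10 Hollowpine=6 Ironridge=23 → close Fernhollow (overflow 14)
  20÷5 = 4 each, +1 to first 0
Round 3: Ashgrove=17 Dunmere=22 Greywater=14 Hollowpine=10 Ironridge=27 → close Ironridge (overflow 15)
  27÷4 = 6 each, +1 to first 3
Round 4: Ashgrove=24 Dunmere=29 Greywater=21 Hollowpine=16 → close Dunmere (overflow 19)
  29÷3 = 9 each, +1 to first 2
Round 5: Ashgrove=34 Greywater=31 Hollowpine=25 → close Ashgrove (overflow 25)
  34÷2 = 17 each, +1 to first 0
Round 6: Greywater=48 Hollowpine=42 → close Greywater (overflow 38)
  48÷1 = 48 each, +1 to first 0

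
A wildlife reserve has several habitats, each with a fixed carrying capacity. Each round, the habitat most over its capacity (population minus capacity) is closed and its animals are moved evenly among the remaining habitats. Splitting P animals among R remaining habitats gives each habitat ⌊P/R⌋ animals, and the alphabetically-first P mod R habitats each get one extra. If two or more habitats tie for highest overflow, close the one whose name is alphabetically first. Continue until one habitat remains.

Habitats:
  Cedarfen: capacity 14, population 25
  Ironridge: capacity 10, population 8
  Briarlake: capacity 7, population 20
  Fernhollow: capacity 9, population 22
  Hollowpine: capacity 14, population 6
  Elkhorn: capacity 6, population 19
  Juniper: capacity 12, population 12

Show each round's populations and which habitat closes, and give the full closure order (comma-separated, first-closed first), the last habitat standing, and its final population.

Round 1: Briarlake=20 Cedarfen=25 Elkhorn=19 Fernhollow=22 Hollowpine=6 Ironridge=8 Juniper=12 → close Briarlake (overflow 13)
  20÷6 = 3 each, +1 to first 2
Round 2: Cedarfen=29 Elkhorn=23 Fernhollow=25 Hollowpine=9 Ironridge=11 Juniper=15 → close Elkhorn (overflow 17)
  23÷5 = 4 each, +1 to first 3
Round 3: Cedarfen=34 Fernhollow=30 Hollowpine=14 Ironridge=15 Juniper=19 → close Fernhollow (overflow 21)
  30÷4 = 7 each, +1 to first 2
Round 4: Cedarfen=42 Hollowpine=22 Ironridge=22 Juniper=26 → close Cedarfen (overflow 28)
  42÷3 = 14 each, +1 to first 0
Round 5: Hollowpine=36 Ironridge=36 Juniper=40 → close Juniper (overflow 28)
  40÷2 = 20 each, +1 to first 0
Round 6: Hollowpine=56 Ironridge=56 → close Ironridge (overflow 46)
  56÷1 = 56 each, +1 to first 0

Closure order: Briarlake, Elkhorn, Fernhollow, Cedarfen, Juniper, Ironridge
Last habitat: Hollowpine with 112 animals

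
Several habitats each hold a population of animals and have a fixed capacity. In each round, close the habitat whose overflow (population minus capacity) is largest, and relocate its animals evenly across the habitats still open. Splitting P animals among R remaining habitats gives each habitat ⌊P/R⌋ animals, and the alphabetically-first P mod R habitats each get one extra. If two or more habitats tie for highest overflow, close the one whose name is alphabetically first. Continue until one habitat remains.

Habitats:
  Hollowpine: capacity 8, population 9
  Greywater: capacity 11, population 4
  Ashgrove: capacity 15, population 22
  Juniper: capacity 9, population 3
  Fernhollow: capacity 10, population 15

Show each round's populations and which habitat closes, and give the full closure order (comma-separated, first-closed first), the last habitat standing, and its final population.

Round 1: Ashgrove=22 Fernhollow=15 Greywater=4 Hollowpine=9 Juniper=3 → close Ashgrove (overflow 7)
  22÷4 = 5 each, +1 to first 2
Round 2: Fernhollow=21 Greywater=10 Hollowpine=14 Juniper=8 → close Fernhollow (overflow 11)
  21÷3 = 7 each, +1 to first 0
Round 3: Greywater=17 Hollowpine=21 Juniper=15 → close Hollowpine (overflow 13)
  21÷2 = 10 each, +1 to first 1
Round 4: Greywater=28 Juniper=25 → close Greywater (overflow 17)
  28÷1 = 28 each, +1 to first 0

Closure order: Ashgrove, Fernhollow, Hollowpine, Greywater
Last habitat: Juniper with 53 animals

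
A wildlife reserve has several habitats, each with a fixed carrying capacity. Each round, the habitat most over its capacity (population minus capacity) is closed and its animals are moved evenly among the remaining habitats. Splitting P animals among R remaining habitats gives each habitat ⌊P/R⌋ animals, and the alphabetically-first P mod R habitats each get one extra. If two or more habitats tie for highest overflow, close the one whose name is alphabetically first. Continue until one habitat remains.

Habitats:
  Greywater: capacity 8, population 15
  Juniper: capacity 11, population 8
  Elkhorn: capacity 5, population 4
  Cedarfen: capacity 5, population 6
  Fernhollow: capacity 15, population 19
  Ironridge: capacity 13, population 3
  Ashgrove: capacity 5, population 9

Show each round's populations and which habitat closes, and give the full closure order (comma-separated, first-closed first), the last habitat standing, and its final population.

Closure order: Greywater, Ashgrove, Fernhollow, Cedarfen, Elkhorn, Juniper
Last habitat: Ironridge with 64 animals

Round 1: Ashgrove=9 Cedarfen=6 Elkhorn=4 Fernhollow=19 Greywater=15 Ironridge=3 Juniper=8 → close Greywater (overflow 7)
  15÷6 = 2 each, +1 to first 3
Round 2: Ashgrove=12 Cedarfen=9 Elkhorn=7 Fernhollow=21 Ironridge=5 Juniper=10 → close Ashgrove (overflow 7)
  12÷5 = 2 each, +1 to first 2
Round 3: Cedarfen=12 Elkhorn=10 Fernhollow=23 Ironridge=7 Juniper=12 → close Fernhollow (overflow 8)
  23÷4 = 5 each, +1 to first 3
Round 4: Cedarfen=18 Elkhorn=16 Ironridge=13 Juniper=17 → close Cedarfen (overflow 13)
  18÷3 = 6 each, +1 to first 0
Round 5: Elkhorn=22 Ironridge=19 Juniper=23 → close Elkhorn (overflow 17)
  22÷2 = 11 each, +1 to first 0
Round 6: Ironridge=30 Juniper=34 → close Juniper (overflow 23)
  34÷1 = 34 each, +1 to first 0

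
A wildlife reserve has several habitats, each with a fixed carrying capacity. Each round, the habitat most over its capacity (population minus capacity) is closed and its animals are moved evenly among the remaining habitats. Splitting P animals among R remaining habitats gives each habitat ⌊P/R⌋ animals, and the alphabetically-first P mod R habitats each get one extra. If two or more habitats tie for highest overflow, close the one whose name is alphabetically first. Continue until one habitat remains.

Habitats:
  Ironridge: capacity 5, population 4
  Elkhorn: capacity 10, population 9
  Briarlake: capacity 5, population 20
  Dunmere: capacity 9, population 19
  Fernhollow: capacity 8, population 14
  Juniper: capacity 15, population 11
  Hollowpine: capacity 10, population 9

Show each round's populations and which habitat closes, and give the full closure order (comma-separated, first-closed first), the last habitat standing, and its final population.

Closure order: Briarlake, Dunmere, Fernhollow, Elkhorn, Hollowpine, Ironridge
Last habitat: Juniper with 86 animals

Round 1: Briarlake=20 Dunmere=19 Elkhorn=9 Fernhollow=14 Hollowpine=9 Ironridge=4 Juniper=11 → close Briarlake (overflow 15)
  20÷6 = 3 each, +1 to first 2
Round 2: Dunmere=23 Elkhorn=13 Fernhollow=17 Hollowpine=12 Ironridge=7 Juniper=14 → close Dunmere (overflow 14)
  23÷5 = 4 each, +1 to first 3
Round 3: Elkhorn=18 Fernhollow=22 Hollowpine=17 Ironridge=11 Juniper=18 → close Fernhollow (overflow 14)
  22÷4 = 5 each, +1 to first 2
Round 4: Elkhorn=24 Hollowpine=23 Ironridge=16 Juniper=23 → close Elkhorn (overflow 14)
  24÷3 = 8 each, +1 to first 0
Round 5: Hollowpine=31 Ironridge=24 Juniper=31 → close Hollowpine (overflow 21)
  31÷2 = 15 each, +1 to first 1
Round 6: Ironridge=40 Juniper=46 → close Ironridge (overflow 35)
  40÷1 = 40 each, +1 to first 0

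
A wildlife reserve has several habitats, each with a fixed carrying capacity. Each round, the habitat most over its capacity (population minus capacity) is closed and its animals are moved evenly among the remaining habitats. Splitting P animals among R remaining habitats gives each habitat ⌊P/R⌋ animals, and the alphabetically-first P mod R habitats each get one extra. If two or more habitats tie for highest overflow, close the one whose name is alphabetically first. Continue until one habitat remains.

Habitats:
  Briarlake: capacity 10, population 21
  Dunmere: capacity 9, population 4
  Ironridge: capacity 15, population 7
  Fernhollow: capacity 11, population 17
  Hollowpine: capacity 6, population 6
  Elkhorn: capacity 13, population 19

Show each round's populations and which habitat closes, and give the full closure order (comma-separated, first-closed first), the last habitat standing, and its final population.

Round 1: Briarlake=21 Dunmere=4 Elkhorn=19 Fernhollow=17 Hollowpine=6 Ironridge=7 → close Briarlake (overflow 11)
  21÷5 = 4 each, +1 to first 1
Round 2: Dunmere=9 Elkhorn=23 Fernhollow=21 Hollowpine=10 Ironridge=11 → close Elkhorn (overflow 10)
  23÷4 = 5 each, +1 to first 3
Round 3: Dunmere=15 Fernhollow=27 Hollowpine=16 Ironridge=16 → close Fernhollow (overflow 16)
  27÷3 = 9 each, +1 to first 0
Round 4: Dunmere=24 Hollowpine=25 Ironridge=25 → close Hollowpine (overflow 19)
  25÷2 = 12 each, +1 to first 1
Round 5: Dunmere=37 Ironridge=37 → close Dunmere (overflow 28)
  37÷1 = 37 each, +1 to first 0

Closure order: Briarlake, Elkhorn, Fernhollow, Hollowpine, Dunmere
Last habitat: Ironridge with 74 animals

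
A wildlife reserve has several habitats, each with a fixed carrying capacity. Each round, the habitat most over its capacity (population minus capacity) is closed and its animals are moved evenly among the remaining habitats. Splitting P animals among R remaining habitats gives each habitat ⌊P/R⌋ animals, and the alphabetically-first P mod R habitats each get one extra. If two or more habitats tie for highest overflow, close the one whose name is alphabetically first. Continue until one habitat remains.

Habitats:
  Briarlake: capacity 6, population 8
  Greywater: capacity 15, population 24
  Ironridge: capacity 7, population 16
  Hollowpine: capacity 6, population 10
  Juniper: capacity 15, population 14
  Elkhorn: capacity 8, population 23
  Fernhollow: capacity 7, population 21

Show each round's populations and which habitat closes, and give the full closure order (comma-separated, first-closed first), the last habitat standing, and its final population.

Closure order: Elkhorn, Fernhollow, Greywater, Ironridge, Hollowpine, Briarlake
Last habitat: Juniper with 116 animals

Round 1: Briarlake=8 Elkhorn=23 Fernhollow=21 Greywater=24 Hollowpine=10 Ironridge=16 Juniper=14 → close Elkhorn (overflow 15)
  23÷6 = 3 each, +1 to first 5
Round 2: Briarlake=12 Fernhollow=25 Greywater=28 Hollowpine=14 Ironridge=20 Juniper=17 → close Fernhollow (overflow 18)
  25÷5 = 5 each, +1 to first 0
Round 3: Briarlake=17 Greywater=33 Hollowpine=19 Ironridge=25 Juniper=22 → close Greywater (overflow 18)
  33÷4 = 8 each, +1 to first 1
Round 4: Briarlake=26 Hollowpine=27 Ironridge=33 Juniper=30 → close Ironridge (overflow 26)
  33÷3 = 11 each, +1 to first 0
Round 5: Briarlake=37 Hollowpine=38 Juniper=41 → close Hollowpine (overflow 32)
  38÷2 = 19 each, +1 to first 0
Round 6: Briarlake=56 Juniper=60 → close Briarlake (overflow 50)
  56÷1 = 56 each, +1 to first 0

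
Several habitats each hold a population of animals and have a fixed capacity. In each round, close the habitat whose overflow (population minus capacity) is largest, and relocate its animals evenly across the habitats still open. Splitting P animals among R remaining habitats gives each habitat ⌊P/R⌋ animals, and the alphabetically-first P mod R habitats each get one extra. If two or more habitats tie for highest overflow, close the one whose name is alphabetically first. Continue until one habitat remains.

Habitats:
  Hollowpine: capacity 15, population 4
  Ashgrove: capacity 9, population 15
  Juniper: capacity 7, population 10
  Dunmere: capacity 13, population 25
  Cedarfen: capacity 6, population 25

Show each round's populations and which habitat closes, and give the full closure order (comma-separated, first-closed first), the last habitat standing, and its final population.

Closure order: Cedarfen, Dunmere, Ashgrove, Juniper
Last habitat: Hollowpine with 79 animals

Round 1: Ashgrove=15 Cedarfen=25 Dunmere=25 Hollowpine=4 Juniper=10 → close Cedarfen (overflow 19)
  25÷4 = 6 each, +1 to first 1
Round 2: Ashgrove=22 Dunmere=31 Hollowpine=10 Juniper=16 → close Dunmere (overflow 18)
  31÷3 = 10 each, +1 to first 1
Round 3: Ashgrove=33 Hollowpine=20 Juniper=26 → close Ashgrove (overflow 24)
  33÷2 = 16 each, +1 to first 1
Round 4: Hollowpine=37 Juniper=42 → close Juniper (overflow 35)
  42÷1 = 42 each, +1 to first 0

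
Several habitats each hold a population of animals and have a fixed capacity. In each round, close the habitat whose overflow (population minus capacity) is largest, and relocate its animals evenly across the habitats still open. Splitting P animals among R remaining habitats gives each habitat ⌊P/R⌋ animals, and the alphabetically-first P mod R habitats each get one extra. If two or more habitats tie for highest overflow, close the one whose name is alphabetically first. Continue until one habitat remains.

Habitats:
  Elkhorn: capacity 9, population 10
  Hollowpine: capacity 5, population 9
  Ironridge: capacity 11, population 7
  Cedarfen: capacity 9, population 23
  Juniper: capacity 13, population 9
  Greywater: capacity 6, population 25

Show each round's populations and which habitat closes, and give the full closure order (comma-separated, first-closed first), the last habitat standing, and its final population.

Round 1: Cedarfen=23 Elkhorn=10 Greywater=25 Hollowpine=9 Ironridge=7 Juniper=9 → close Greywater (overflow 19)
  25÷5 = 5 each, +1 to first 0
Round 2: Cedarfen=28 Elkhorn=15 Hollowpine=14 Ironridge=12 Juniper=14 → close Cedarfen (overflow 19)
  28÷4 = 7 each, +1 to first 0
Round 3: Elkhorn=22 Hollowpine=21 Ironridge=19 Juniper=21 → close Hollowpine (overflow 16)
  21÷3 = 7 each, +1 to first 0
Round 4: Elkhorn=29 Ironridge=26 Juniper=28 → close Elkhorn (overflow 20)
  29÷2 = 14 each, +1 to first 1
Round 5: Ironridge=41 Juniper=42 → close Ironridge (overflow 30)
  41÷1 = 41 each, +1 to first 0

Closure order: Greywater, Cedarfen, Hollowpine, Elkhorn, Ironridge
Last habitat: Juniper with 83 animals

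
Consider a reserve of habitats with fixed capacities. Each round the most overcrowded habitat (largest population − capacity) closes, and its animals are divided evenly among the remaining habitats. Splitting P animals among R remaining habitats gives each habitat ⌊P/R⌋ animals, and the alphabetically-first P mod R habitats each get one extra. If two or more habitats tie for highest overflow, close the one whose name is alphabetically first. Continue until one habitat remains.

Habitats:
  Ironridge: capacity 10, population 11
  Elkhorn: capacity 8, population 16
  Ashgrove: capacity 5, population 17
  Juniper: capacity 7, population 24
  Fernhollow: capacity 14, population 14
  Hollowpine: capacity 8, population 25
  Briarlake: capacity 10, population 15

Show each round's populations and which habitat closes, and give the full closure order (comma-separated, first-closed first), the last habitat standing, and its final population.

Closure order: Hollowpine, Juniper, Ashgrove, Elkhorn, Briarlake, Fernhollow
Last habitat: Ironridge with 122 animals

Round 1: Ashgrove=17 Briarlake=15 Elkhorn=16 Fernhollow=14 Hollowpine=25 Ironridge=11 Juniper=24 → close Hollowpine (overflow 17)
  25÷6 = 4 each, +1 to first 1
Round 2: Ashgrove=22 Briarlake=19 Elkhorn=20 Fernhollow=18 Ironridge=15 Juniper=28 → close Juniper (overflow 21)
  28÷5 = 5 each, +1 to first 3
Round 3: Ashgrove=28 Briarlake=25 Elkhorn=26 Fernhollow=23 Ironridge=20 → close Ashgrove (overflow 23)
  28÷4 = 7 each, +1 to first 0
Round 4: Briarlake=32 Elkhorn=33 Fernhollow=30 Ironridge=27 → close Elkhorn (overflow 25)
  33÷3 = 11 each, +1 to first 0
Round 5: Briarlake=43 Fernhollow=41 Ironridge=38 → close Briarlake (overflow 33)
  43÷2 = 21 each, +1 to first 1
Round 6: Fernhollow=63 Ironridge=59 → close Fernhollow (overflow 49)
  63÷1 = 63 each, +1 to first 0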